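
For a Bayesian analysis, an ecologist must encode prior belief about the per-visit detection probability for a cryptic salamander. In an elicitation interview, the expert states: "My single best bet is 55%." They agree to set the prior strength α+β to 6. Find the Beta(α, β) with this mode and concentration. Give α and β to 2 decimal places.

α = 3.20, β = 2.80

For α,β > 1 the Beta mode is (α−1)/(α+β−2). With α+β = 6, the mode is (α−1)/4.
Set (α−1)/4 = 0.55 → α = 1 + 0.55·4 = 3.20.
β = 6 − α = 2.80.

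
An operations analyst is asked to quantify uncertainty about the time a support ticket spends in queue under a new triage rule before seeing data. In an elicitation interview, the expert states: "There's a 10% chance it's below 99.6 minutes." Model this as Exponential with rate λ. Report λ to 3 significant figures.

P(T < 99.6) = 1 − e^(−λ·99.6) = 0.1, so λ = −ln(1−0.1)/99.6 = −ln(0.9)/99.6 = 0.00106.

λ ≈ 0.00106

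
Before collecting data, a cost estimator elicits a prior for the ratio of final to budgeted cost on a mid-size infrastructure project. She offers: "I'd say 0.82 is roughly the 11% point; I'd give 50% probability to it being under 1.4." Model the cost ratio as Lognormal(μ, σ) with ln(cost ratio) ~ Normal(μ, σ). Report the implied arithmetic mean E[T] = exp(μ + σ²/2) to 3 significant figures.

E[T] ≈ 1.54

If T ~ Lognormal(μ,σ) then ln T ~ Normal(μ,σ), so the p-quantile of ln T is μ + z_p·σ.
ln(0.82) = -0.1985 and ln(1.4) = 0.3365; z_{0.11} = -1.227, z_{0.5} = 0.
σ = (0.3365 − -0.1985)/(0 − (-1.227)) = 0.436.
μ = -0.1985 − (-1.227)·0.436 = 0.336.
E[T] = exp(μ + σ²/2) = exp(0.336 + 0.0951) = 1.54.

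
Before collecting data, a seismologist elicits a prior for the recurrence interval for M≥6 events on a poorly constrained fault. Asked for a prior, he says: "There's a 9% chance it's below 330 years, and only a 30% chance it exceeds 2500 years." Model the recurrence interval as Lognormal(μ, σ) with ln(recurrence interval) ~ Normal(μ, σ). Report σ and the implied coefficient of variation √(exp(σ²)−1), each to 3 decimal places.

σ ≈ 1.086, CV ≈ 1.500

If T ~ Lognormal(μ,σ) then ln T ~ Normal(μ,σ), so the p-quantile of ln T is μ + z_p·σ.
ln(330) = 5.799 and ln(2500) = 7.824; z_{0.09} = -1.341, z_{0.7} = 0.5244.
σ = (7.824 − 5.799)/(0.5244 − (-1.341)) = 1.086.
μ = 5.799 − (-1.341)·1.086 = 7.255.
CV = √(exp(σ²)−1) = √(exp(1.1787)−1) = 1.500.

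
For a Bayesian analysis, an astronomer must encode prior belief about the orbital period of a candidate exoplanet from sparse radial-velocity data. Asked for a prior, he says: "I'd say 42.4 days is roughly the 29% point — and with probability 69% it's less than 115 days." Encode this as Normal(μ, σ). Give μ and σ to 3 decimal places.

μ = 80.690, σ = 69.193

For Normal(μ,σ), the p-quantile is μ + z_p·σ. Here z_{0.29} = -0.5534, z_{0.69} = 0.4959.
So 42.4 = μ − 0.5534σ and 115 = μ + 0.4959σ.
Subtracting: σ = (115 − 42.4)/(0.4959 − (-0.5534)) = 69.193.
Then μ = 42.4 − (-0.5534)·69.193 = 80.690.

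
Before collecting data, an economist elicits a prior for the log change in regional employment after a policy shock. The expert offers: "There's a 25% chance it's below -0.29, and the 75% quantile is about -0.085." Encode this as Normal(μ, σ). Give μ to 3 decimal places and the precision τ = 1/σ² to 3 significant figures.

μ = -0.188, τ = 43.3

The p-quantile of Normal(μ,σ) is μ + z_p·σ, with z_{0.25} = -0.6745 and z_{0.75} = 0.6745.
Eliminate σ: μ = (z₂·x₁ − z₁·x₂)/(z₂ − z₁) = (0.6745·-0.29 − (-0.6745)·-0.085)/1.349 = -0.188.
Then σ = (x₂ − x₁)/(z₂ − z₁) = (-0.085 − -0.29)/1.349 = 0.152.
Precision τ = 1/σ² = 1/0.152² = 43.3.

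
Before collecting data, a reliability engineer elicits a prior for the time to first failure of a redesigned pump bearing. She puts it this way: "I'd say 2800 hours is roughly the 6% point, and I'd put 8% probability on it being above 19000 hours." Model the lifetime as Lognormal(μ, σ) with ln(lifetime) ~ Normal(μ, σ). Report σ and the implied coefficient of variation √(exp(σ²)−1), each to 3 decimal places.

If T ~ Lognormal(μ,σ) then ln T ~ Normal(μ,σ), so the p-quantile of ln T is μ + z_p·σ.
ln(2800) = 7.937 and ln(19000) = 9.852; z_{0.06} = -1.555, z_{0.92} = 1.405.
σ = (9.852 − 7.937)/(1.405 − (-1.555)) = 0.647.
μ = 7.937 − (-1.555)·0.647 = 8.943.
CV = √(exp(σ²)−1) = √(exp(0.4185)−1) = 0.721.

σ ≈ 0.647, CV ≈ 0.721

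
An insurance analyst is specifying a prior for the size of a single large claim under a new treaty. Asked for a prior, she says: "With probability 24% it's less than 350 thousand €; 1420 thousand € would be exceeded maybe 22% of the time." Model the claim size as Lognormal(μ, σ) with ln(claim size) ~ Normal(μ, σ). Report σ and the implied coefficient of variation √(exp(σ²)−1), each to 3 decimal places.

If T ~ Lognormal(μ,σ) then ln T ~ Normal(μ,σ), so the p-quantile of ln T is μ + z_p·σ.
ln(350) = 5.858 and ln(1420) = 7.258; z_{0.24} = -0.7063, z_{0.78} = 0.7722.
σ = (7.258 − 5.858)/(0.7722 − (-0.7063)) = 0.947.
μ = 5.858 − (-0.7063)·0.947 = 6.527.
CV = √(exp(σ²)−1) = √(exp(0.8972)−1) = 1.205.

σ ≈ 0.947, CV ≈ 1.205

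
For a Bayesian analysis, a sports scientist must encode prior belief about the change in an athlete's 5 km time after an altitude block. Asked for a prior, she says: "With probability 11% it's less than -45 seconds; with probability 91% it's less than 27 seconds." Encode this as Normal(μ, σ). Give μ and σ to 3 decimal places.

For Normal(μ,σ), the p-quantile is μ + z_p·σ. Here z_{0.11} = -1.227, z_{0.91} = 1.341.
So -45 = μ − 1.227σ and 27 = μ + 1.341σ.
Subtracting: σ = (27 − -45)/(1.341 − (-1.227)) = 28.045.
Then μ = -45 − (-1.227)·28.045 = -10.602.

μ = -10.602, σ = 28.045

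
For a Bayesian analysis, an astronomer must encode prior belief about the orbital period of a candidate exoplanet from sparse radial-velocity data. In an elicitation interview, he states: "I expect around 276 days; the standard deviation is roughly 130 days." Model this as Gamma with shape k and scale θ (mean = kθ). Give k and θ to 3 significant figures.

k ≈ 4.51, θ ≈ 61.2

For Gamma(k, scale θ): mean = kθ, variance = kθ², so CV = 1/√k.
CV = SD/mean = 130/276 = 0.471, hence k = 1/CV² = 4.51.
Then θ = mean/k = 276/4.51 = 61.2.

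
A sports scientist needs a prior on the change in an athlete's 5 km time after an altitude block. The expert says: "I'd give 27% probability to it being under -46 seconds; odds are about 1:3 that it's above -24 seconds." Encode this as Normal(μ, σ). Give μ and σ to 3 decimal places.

For Normal(μ,σ), the p-quantile is μ + z_p·σ. Here z_{0.27} = -0.6128, z_{0.75} = 0.6745.
So -46 = μ − 0.6128σ and -24 = μ + 0.6745σ.
Subtracting: σ = (-24 − -46)/(0.6745 − (-0.6128)) = 17.090.
Then μ = -46 − (-0.6128)·17.090 = -35.527.

μ = -35.527, σ = 17.090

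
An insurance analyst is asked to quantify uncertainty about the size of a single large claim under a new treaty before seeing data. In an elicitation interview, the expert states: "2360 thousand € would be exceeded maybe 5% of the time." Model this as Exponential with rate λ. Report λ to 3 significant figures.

P(T > 2360.0) = e^(−λ·2360.0) = 0.05, so λ = −ln(0.05)/2360.0 = 0.00127.

λ ≈ 0.00127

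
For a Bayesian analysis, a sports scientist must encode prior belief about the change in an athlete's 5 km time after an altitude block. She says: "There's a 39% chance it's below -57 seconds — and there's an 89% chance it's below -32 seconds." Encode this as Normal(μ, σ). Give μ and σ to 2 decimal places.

The p-quantile of Normal(μ,σ) is μ + z_p·σ, with z_{0.39} = -0.2793 and z_{0.89} = 1.227.
Eliminate σ: μ = (z₂·x₁ − z₁·x₂)/(z₂ − z₁) = (1.227·-57 − (-0.2793)·-32)/1.506 = -52.36.
Then σ = (x₂ − x₁)/(z₂ − z₁) = (-32 − -57)/1.506 = 16.60.

μ = -52.36, σ = 16.60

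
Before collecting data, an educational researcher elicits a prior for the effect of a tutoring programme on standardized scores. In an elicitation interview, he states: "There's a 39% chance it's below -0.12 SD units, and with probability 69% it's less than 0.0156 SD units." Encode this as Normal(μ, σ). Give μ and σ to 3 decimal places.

μ = -0.071, σ = 0.175

For Normal(μ,σ), the p-quantile is μ + z_p·σ. Here z_{0.39} = -0.2793, z_{0.69} = 0.4959.
So -0.12 = μ − 0.2793σ and 0.0156 = μ + 0.4959σ.
Subtracting: σ = (0.0156 − -0.12)/(0.4959 − (-0.2793)) = 0.175.
Then μ = -0.12 − (-0.2793)·0.175 = -0.071.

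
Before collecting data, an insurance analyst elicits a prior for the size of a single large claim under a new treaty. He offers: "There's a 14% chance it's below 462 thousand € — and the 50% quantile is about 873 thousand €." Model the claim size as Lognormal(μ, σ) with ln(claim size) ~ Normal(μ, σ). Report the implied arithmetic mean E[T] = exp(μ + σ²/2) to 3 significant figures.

If T ~ Lognormal(μ,σ) then ln T ~ Normal(μ,σ), so the p-quantile of ln T is μ + z_p·σ.
ln(462) = 6.136 and ln(873) = 6.772; z_{0.14} = -1.08, z_{0.5} = 0.
σ = (6.772 − 6.136)/(0 − (-1.08)) = 0.589.
μ = 6.136 − (-1.08)·0.589 = 6.772.
E[T] = exp(μ + σ²/2) = exp(6.772 + 0.1735) = 1040 thousand €.

E[T] ≈ 1040 thousand €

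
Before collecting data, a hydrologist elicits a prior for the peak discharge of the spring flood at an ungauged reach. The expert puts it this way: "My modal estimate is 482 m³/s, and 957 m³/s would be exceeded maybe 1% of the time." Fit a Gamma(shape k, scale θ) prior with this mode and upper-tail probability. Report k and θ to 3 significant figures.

k ≈ 11.5, θ ≈ 46.1

Gamma(k,θ) with k>1 has mode (k−1)θ, so θ = 482/(k−1).
Need P(X < 957) = 0.99 with θ tied to k this way. Start at k = 2, θ = 482: P(X<957) ≈ 0.590.
Too low — raise k to concentrate. Iterating converges to k ≈ 11.5.
Then θ = 482/(11.5−1) ≈ 46.1.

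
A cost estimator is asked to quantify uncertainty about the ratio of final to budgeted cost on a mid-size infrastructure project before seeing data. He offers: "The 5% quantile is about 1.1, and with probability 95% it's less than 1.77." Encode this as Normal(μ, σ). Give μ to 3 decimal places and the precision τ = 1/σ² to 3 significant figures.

For Normal(μ,σ), the p-quantile is μ + z_p·σ. Here z_{0.05} = -1.645, z_{0.95} = 1.645.
So 1.1 = μ − 1.645σ and 1.77 = μ + 1.645σ.
Subtracting: σ = (1.77 − 1.1)/(1.645 − (-1.645)) = 0.204.
Then μ = 1.1 − (-1.645)·0.204 = 1.435.
Precision τ = 1/σ² = 1/0.2037² = 24.1.

μ = 1.435, τ = 24.1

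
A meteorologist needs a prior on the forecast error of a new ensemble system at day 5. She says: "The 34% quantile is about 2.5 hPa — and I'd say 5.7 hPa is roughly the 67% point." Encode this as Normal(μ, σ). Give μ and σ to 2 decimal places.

μ = 4.05, σ = 3.75

The p-quantile of Normal(μ,σ) is μ + z_p·σ, with z_{0.34} = -0.4125 and z_{0.67} = 0.4399.
Eliminate σ: μ = (z₂·x₁ − z₁·x₂)/(z₂ − z₁) = (0.4399·2.5 − (-0.4125)·5.7)/0.8524 = 4.05.
Then σ = (x₂ − x₁)/(z₂ − z₁) = (5.7 − 2.5)/0.8524 = 3.75.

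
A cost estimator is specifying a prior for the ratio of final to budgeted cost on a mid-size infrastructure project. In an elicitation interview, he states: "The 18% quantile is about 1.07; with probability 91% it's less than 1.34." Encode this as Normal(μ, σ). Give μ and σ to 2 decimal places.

μ = 1.18, σ = 0.12

The p-quantile of Normal(μ,σ) is μ + z_p·σ, with z_{0.18} = -0.9154 and z_{0.91} = 1.341.
Eliminate σ: μ = (z₂·x₁ − z₁·x₂)/(z₂ − z₁) = (1.341·1.07 − (-0.9154)·1.34)/2.256 = 1.18.
Then σ = (x₂ − x₁)/(z₂ − z₁) = (1.34 − 1.07)/2.256 = 0.12.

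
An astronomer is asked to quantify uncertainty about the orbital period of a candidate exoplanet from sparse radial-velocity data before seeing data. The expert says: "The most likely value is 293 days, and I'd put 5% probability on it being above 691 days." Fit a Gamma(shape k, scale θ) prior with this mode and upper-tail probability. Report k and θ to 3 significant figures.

Gamma(k,θ) with k>1 has mode (k−1)θ, so θ = 293/(k−1).
Need P(X < 691) = 0.95 with θ tied to k this way. Start at k = 2, θ = 293: P(X<691) ≈ 0.682.
Too low — raise k to concentrate. Iterating converges to k ≈ 4.71.
Then θ = 293/(4.71−1) ≈ 78.9.

k ≈ 4.71, θ ≈ 78.9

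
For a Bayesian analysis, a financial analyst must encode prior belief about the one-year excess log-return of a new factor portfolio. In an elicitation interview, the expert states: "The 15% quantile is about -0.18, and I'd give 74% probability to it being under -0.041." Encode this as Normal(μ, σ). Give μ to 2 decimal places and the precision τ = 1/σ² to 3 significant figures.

For Normal(μ,σ), the p-quantile is μ + z_p·σ. Here z_{0.15} = -1.036, z_{0.74} = 0.6433.
So -0.18 = μ − 1.036σ and -0.041 = μ + 0.6433σ.
Subtracting: σ = (-0.041 − -0.18)/(0.6433 − (-1.036)) = 0.08.
Then μ = -0.18 − (-1.036)·0.08 = -0.09.
Precision τ = 1/σ² = 1/0.08275² = 146.

μ = -0.09, τ = 146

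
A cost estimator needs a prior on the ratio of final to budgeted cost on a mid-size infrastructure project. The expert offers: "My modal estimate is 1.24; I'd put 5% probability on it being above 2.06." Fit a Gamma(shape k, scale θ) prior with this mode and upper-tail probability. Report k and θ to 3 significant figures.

k ≈ 11.8, θ ≈ 0.114

Gamma(k,θ) with k>1 has mode (k−1)θ, so θ = 1.24/(k−1).
Need P(X < 2.06) = 0.95 with θ tied to k this way. Start at k = 2, θ = 1.24: P(X<2.06) ≈ 0.495.
Too low — raise k to concentrate. Iterating converges to k ≈ 11.8.
Then θ = 1.24/(11.8−1) ≈ 0.114.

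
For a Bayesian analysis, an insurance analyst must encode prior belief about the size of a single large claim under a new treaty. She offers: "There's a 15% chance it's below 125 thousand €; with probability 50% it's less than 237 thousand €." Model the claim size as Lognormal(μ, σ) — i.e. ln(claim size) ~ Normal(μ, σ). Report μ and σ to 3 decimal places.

μ ≈ 5.468, σ ≈ 0.617

If T ~ Lognormal(μ,σ) then ln T ~ Normal(μ,σ), so the p-quantile of ln T is μ + z_p·σ.
ln(125) = 4.828 and ln(237) = 5.468; z_{0.15} = -1.036, z_{0.5} = 0.
σ = (5.468 − 4.828)/(0 − (-1.036)) = 0.617.
μ = 4.828 − (-1.036)·0.617 = 5.468.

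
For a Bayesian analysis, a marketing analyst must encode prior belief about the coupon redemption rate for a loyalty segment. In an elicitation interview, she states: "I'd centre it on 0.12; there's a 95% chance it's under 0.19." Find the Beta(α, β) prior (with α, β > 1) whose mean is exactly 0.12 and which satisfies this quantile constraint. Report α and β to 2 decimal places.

α ≈ 8.20, β ≈ 60.12

With mean 0.12 fixed, write α = 0.12s, β = 0.88s where s = α+β.
Need P(θ < 0.19) = 0.95 under Beta(0.12s, 0.88s). Normal approximation: (q−m)/√(m(1−m)/s) ≈ z_{0.95} = 1.64, so s ≈ 0.12·0.88·(1.64)²/(0.19−0.12)² = 58.3.
At s = 58.3: P(θ<0.19) ≈ 0.937. Adjusting to match 0.95 gives s ≈ 68.32.
So α = 0.12·68.32 ≈ 8.20, β = 0.88·68.32 ≈ 60.12.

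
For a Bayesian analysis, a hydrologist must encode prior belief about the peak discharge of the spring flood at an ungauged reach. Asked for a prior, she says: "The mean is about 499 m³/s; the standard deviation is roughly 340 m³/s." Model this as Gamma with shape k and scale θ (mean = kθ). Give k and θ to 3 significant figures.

For Gamma(k, scale θ): mean = kθ, variance = kθ², so CV = 1/√k.
CV = SD/mean = 340/499 = 0.6814, hence k = 1/CV² = 2.15.
Then θ = mean/k = 499/2.15 = 232.

k ≈ 2.15, θ ≈ 232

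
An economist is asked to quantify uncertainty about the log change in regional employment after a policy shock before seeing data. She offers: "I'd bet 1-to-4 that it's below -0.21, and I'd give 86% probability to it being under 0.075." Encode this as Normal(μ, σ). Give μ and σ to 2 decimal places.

μ = -0.09, σ = 0.15

The p-quantile of Normal(μ,σ) is μ + z_p·σ, with z_{0.2} = -0.8416 and z_{0.86} = 1.08.
Eliminate σ: μ = (z₂·x₁ − z₁·x₂)/(z₂ − z₁) = (1.08·-0.21 − (-0.8416)·0.075)/1.922 = -0.09.
Then σ = (x₂ − x₁)/(z₂ − z₁) = (0.075 − -0.21)/1.922 = 0.15.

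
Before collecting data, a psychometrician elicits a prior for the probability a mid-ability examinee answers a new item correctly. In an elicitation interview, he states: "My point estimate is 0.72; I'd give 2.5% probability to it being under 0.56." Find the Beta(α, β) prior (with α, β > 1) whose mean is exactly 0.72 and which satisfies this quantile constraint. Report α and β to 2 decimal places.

α ≈ 24.38, β ≈ 9.48

With mean 0.72 fixed, write α = 0.72s, β = 0.28s where s = α+β.
Need P(θ < 0.56) = 0.025 under Beta(0.72s, 0.28s). Normal approximation: (q−m)/√(m(1−m)/s) ≈ z_{0.025} = -1.96, so s ≈ 0.72·0.28·(-1.96)²/(0.56−0.72)² = 30.3.
At s = 30.3: P(θ<0.56) ≈ 0.032. Adjusting to match 0.025 gives s ≈ 33.86.
So α = 0.72·33.86 ≈ 24.38, β = 0.28·33.86 ≈ 9.48.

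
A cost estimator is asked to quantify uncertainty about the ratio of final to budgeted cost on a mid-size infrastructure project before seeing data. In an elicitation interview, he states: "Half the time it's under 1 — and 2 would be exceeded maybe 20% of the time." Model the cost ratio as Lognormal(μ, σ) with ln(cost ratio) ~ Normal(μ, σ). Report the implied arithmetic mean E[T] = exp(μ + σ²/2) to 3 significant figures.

E[T] ≈ 1.4

If T ~ Lognormal(μ,σ) then ln T ~ Normal(μ,σ), so the p-quantile of ln T is μ + z_p·σ.
ln(1) = 0 and ln(2) = 0.6931; z_{0.5} = 0, z_{0.8} = 0.8416.
σ = (0.6931 − 0)/(0.8416 − (0)) = 0.824.
μ = 0 − (0)·0.824 = 0.000.
E[T] = exp(μ + σ²/2) = exp(0.000 + 0.3391) = 1.4.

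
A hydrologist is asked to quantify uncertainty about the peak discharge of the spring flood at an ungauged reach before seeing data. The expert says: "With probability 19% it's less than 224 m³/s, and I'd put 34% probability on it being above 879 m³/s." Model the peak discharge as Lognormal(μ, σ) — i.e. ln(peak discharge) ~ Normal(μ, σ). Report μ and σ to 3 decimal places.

μ ≈ 6.342, σ ≈ 1.060

If T ~ Lognormal(μ,σ) then ln T ~ Normal(μ,σ), so the p-quantile of ln T is μ + z_p·σ.
ln(224) = 5.412 and ln(879) = 6.779; z_{0.19} = -0.8779, z_{0.66} = 0.4125.
σ = (6.779 − 5.412)/(0.4125 − (-0.8779)) = 1.060.
μ = 5.412 − (-0.8779)·1.060 = 6.342.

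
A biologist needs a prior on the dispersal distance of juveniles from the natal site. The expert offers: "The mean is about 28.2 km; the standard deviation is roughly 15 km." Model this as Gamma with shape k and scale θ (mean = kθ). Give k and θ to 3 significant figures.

For Gamma(k, scale θ): mean = kθ, variance = kθ², so CV = 1/√k.
CV = SD/mean = 15/28.2 = 0.5319, hence k = 1/CV² = 3.53.
Then θ = mean/k = 28.2/3.53 = 7.98.

k ≈ 3.53, θ ≈ 7.98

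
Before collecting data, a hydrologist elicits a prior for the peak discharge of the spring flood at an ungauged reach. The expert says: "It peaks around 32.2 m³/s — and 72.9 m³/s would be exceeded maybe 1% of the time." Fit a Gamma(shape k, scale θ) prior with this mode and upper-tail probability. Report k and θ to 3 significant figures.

k ≈ 8.18, θ ≈ 4.49

Gamma(k,θ) with k>1 has mode (k−1)θ, so θ = 32.2/(k−1).
Need P(X < 72.9) = 0.99 with θ tied to k this way. Start at k = 2, θ = 32.2: P(X<72.9) ≈ 0.661.
Too low — raise k to concentrate. Iterating converges to k ≈ 8.18.
Then θ = 32.2/(8.18−1) ≈ 4.49.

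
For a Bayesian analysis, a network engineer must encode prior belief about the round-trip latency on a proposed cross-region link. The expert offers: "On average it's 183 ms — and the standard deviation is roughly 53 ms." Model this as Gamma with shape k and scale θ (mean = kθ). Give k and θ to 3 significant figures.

For Gamma(k, scale θ): mean = kθ, variance = kθ², so CV = 1/√k.
CV = SD/mean = 53/183 = 0.2896, hence k = 1/CV² = 11.9.
Then θ = mean/k = 183/11.9 = 15.3.

k ≈ 11.9, θ ≈ 15.3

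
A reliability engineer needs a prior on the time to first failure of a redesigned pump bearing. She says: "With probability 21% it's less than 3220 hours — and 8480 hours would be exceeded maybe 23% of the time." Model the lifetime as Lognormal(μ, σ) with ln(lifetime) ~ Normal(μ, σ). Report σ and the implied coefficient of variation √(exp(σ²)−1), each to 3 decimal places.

σ ≈ 0.627, CV ≈ 0.694

If T ~ Lognormal(μ,σ) then ln T ~ Normal(μ,σ), so the p-quantile of ln T is μ + z_p·σ.
ln(3220) = 8.077 and ln(8480) = 9.045; z_{0.21} = -0.8064, z_{0.77} = 0.7388.
σ = (9.045 − 8.077)/(0.7388 − (-0.8064)) = 0.627.
μ = 8.077 − (-0.8064)·0.627 = 8.582.
CV = √(exp(σ²)−1) = √(exp(0.3927)−1) = 0.694.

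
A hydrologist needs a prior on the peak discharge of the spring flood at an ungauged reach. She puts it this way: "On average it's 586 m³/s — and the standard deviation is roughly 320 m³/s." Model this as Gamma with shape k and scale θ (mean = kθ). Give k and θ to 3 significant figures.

k ≈ 3.35, θ ≈ 175

For Gamma(k, scale θ): mean = kθ, variance = kθ², so CV = 1/√k.
CV = SD/mean = 320/586 = 0.5461, hence k = 1/CV² = 3.35.
Then θ = mean/k = 586/3.35 = 175.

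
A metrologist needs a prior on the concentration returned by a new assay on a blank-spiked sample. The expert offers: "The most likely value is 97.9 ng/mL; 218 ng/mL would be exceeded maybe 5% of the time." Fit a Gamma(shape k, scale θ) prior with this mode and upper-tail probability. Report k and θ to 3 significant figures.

k ≈ 5.29, θ ≈ 22.8

Gamma(k,θ) with k>1 has mode (k−1)θ, so θ = 97.9/(k−1).
Need P(X < 218) = 0.95 with θ tied to k this way. Start at k = 2, θ = 97.9: P(X<218) ≈ 0.652.
Too low — raise k to concentrate. Iterating converges to k ≈ 5.29.
Then θ = 97.9/(5.29−1) ≈ 22.8.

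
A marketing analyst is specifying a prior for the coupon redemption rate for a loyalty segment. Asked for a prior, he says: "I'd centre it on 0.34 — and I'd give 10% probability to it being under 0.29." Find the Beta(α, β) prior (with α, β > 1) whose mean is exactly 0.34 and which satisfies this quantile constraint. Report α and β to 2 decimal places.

α ≈ 49.02, β ≈ 95.15

With mean 0.34 fixed, write α = 0.34s, β = 0.66s where s = α+β.
Need P(θ < 0.29) = 0.1 under Beta(0.34s, 0.66s). Normal approximation: (q−m)/√(m(1−m)/s) ≈ z_{0.1} = -1.28, so s ≈ 0.34·0.66·(-1.28)²/(0.29−0.34)² = 147.4.
At s = 147.4: P(θ<0.29) ≈ 0.097. Adjusting to match 0.1 gives s ≈ 144.17.
So α = 0.34·144.17 ≈ 49.02, β = 0.66·144.17 ≈ 95.15.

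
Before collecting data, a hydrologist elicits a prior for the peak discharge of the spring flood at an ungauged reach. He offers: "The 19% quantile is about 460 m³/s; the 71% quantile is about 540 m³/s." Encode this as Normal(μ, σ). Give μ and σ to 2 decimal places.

μ = 509.07, σ = 55.89

For Normal(μ,σ), the p-quantile is μ + z_p·σ. Here z_{0.19} = -0.8779, z_{0.71} = 0.5534.
So 460 = μ − 0.8779σ and 540 = μ + 0.5534σ.
Subtracting: σ = (540 − 460)/(0.5534 − (-0.8779)) = 55.89.
Then μ = 460 − (-0.8779)·55.89 = 509.07.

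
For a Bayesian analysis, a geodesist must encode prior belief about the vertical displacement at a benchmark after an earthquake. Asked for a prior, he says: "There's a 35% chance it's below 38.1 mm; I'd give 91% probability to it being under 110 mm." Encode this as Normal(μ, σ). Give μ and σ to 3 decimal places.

The p-quantile of Normal(μ,σ) is μ + z_p·σ, with z_{0.35} = -0.3853 and z_{0.91} = 1.341.
Eliminate σ: μ = (z₂·x₁ − z₁·x₂)/(z₂ − z₁) = (1.341·38.1 − (-0.3853)·110)/1.726 = 54.151.
Then σ = (x₂ − x₁)/(z₂ − z₁) = (110 − 38.1)/1.726 = 41.655.

μ = 54.151, σ = 41.655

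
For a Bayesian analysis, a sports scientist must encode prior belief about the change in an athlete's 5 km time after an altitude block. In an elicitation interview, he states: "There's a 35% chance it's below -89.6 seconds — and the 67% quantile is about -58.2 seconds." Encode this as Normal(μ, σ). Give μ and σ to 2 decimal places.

μ = -74.94, σ = 38.05

The p-quantile of Normal(μ,σ) is μ + z_p·σ, with z_{0.35} = -0.3853 and z_{0.67} = 0.4399.
Eliminate σ: μ = (z₂·x₁ − z₁·x₂)/(z₂ − z₁) = (0.4399·-89.6 − (-0.3853)·-58.2)/0.8252 = -74.94.
Then σ = (x₂ − x₁)/(z₂ − z₁) = (-58.2 − -89.6)/0.8252 = 38.05.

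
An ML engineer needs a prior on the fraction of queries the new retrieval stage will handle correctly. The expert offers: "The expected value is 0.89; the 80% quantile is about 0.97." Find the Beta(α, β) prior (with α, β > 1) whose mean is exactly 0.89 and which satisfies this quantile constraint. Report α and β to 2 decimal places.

α ≈ 8.85, β ≈ 1.09

With mean 0.89 fixed, write α = 0.89s, β = 0.11s where s = α+β.
Need P(θ < 0.97) = 0.8 under Beta(0.89s, 0.11s). Normal approximation: (q−m)/√(m(1−m)/s) ≈ z_{0.8} = 0.842, so s ≈ 0.89·0.11·(0.842)²/(0.97−0.89)² = 10.8.
At s = 10.8: P(θ<0.97) ≈ 0.817. Adjusting to match 0.8 gives s ≈ 9.94.
So α = 0.89·9.94 ≈ 8.85, β = 0.11·9.94 ≈ 1.09.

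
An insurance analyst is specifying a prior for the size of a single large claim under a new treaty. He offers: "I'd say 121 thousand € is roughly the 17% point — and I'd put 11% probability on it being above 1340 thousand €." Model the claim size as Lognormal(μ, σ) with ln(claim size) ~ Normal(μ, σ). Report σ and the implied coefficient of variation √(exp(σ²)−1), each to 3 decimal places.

If T ~ Lognormal(μ,σ) then ln T ~ Normal(μ,σ), so the p-quantile of ln T is μ + z_p·σ.
ln(121) = 4.796 and ln(1340) = 7.2; z_{0.17} = -0.9542, z_{0.89} = 1.227.
σ = (7.2 − 4.796)/(1.227 − (-0.9542)) = 1.103.
μ = 4.796 − (-0.9542)·1.103 = 5.848.
CV = √(exp(σ²)−1) = √(exp(1.2159)−1) = 1.541.

σ ≈ 1.103, CV ≈ 1.541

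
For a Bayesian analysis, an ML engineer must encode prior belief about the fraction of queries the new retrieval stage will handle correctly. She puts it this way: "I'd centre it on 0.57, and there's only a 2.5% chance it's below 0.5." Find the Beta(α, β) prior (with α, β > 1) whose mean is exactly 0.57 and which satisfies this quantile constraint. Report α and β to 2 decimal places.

With mean 0.57 fixed, write α = 0.57s, β = 0.43s where s = α+β.
Need P(θ < 0.5) = 0.025 under Beta(0.57s, 0.43s). Normal approximation: (q−m)/√(m(1−m)/s) ≈ z_{0.025} = -1.96, so s ≈ 0.57·0.43·(-1.96)²/(0.5−0.57)² = 192.2.
At s = 192.2: P(θ<0.5) ≈ 0.026. Adjusting to match 0.025 gives s ≈ 194.51.
So α = 0.57·194.51 ≈ 110.87, β = 0.43·194.51 ≈ 83.64.

α ≈ 110.87, β ≈ 83.64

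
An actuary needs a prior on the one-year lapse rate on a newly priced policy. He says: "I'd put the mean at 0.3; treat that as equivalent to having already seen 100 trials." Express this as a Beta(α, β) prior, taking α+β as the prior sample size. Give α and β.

Under the effective-sample-size interpretation, Beta(α, β) has prior mean α/(α+β) and prior sample size α+β.
So α+β = 100 and α/(α+β) = 0.3, giving α = 0.3·100 = 30 and β = 100 − 30 = 70.

α = 30, β = 70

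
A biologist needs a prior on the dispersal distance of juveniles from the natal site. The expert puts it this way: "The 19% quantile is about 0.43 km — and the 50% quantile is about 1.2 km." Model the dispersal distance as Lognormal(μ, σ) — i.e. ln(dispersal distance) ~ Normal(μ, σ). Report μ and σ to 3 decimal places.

μ ≈ 0.182, σ ≈ 1.169

If T ~ Lognormal(μ,σ) then ln T ~ Normal(μ,σ), so the p-quantile of ln T is μ + z_p·σ.
ln(0.43) = -0.844 and ln(1.2) = 0.1823; z_{0.19} = -0.8779, z_{0.5} = 0.
σ = (0.1823 − -0.844)/(0 − (-0.8779)) = 1.169.
μ = -0.844 − (-0.8779)·1.169 = 0.182.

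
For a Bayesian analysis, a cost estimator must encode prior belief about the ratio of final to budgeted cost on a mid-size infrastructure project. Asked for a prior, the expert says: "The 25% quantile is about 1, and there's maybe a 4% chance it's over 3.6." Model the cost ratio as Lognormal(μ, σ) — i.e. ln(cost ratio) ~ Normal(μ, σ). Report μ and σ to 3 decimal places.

μ ≈ 0.356, σ ≈ 0.528

If T ~ Lognormal(μ,σ) then ln T ~ Normal(μ,σ), so the p-quantile of ln T is μ + z_p·σ.
ln(1) = 0 and ln(3.6) = 1.281; z_{0.25} = -0.6745, z_{0.96} = 1.751.
σ = (1.281 − 0)/(1.751 − (-0.6745)) = 0.528.
μ = 0 − (-0.6745)·0.528 = 0.356.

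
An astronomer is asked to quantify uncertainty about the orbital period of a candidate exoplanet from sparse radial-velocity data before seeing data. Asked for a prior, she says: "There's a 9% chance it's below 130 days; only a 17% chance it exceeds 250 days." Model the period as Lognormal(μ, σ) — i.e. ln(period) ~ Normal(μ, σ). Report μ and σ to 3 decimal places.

μ ≈ 5.250, σ ≈ 0.285

If T ~ Lognormal(μ,σ) then ln T ~ Normal(μ,σ), so the p-quantile of ln T is μ + z_p·σ.
ln(130) = 4.868 and ln(250) = 5.521; z_{0.09} = -1.341, z_{0.83} = 0.9542.
σ = (5.521 − 4.868)/(0.9542 − (-1.341)) = 0.285.
μ = 4.868 − (-1.341)·0.285 = 5.250.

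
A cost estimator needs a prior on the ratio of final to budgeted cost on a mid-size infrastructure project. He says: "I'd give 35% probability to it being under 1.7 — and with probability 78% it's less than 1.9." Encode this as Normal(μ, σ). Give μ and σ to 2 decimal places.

The p-quantile of Normal(μ,σ) is μ + z_p·σ, with z_{0.35} = -0.3853 and z_{0.78} = 0.7722.
Eliminate σ: μ = (z₂·x₁ − z₁·x₂)/(z₂ − z₁) = (0.7722·1.7 − (-0.3853)·1.9)/1.158 = 1.77.
Then σ = (x₂ − x₁)/(z₂ − z₁) = (1.9 − 1.7)/1.158 = 0.17.

μ = 1.77, σ = 0.17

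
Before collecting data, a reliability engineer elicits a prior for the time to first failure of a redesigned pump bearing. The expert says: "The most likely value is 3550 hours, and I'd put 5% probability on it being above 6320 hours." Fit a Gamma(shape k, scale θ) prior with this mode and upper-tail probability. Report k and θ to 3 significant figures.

k ≈ 9.38, θ ≈ 424

Gamma(k,θ) with k>1 has mode (k−1)θ, so θ = 3550/(k−1).
Need P(X < 6320) = 0.95 with θ tied to k this way. Start at k = 2, θ = 3550: P(X<6320) ≈ 0.531.
Too low — raise k to concentrate. Iterating converges to k ≈ 9.38.
Then θ = 3550/(9.38−1) ≈ 424.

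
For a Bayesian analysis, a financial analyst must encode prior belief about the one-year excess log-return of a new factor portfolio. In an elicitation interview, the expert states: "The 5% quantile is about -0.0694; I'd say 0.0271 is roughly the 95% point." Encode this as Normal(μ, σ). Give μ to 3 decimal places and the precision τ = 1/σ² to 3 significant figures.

The p-quantile of Normal(μ,σ) is μ + z_p·σ, with z_{0.05} = -1.645 and z_{0.95} = 1.645.
Eliminate σ: μ = (z₂·x₁ − z₁·x₂)/(z₂ − z₁) = (1.645·-0.0694 − (-1.645)·0.0271)/3.29 = -0.021.
Then σ = (x₂ − x₁)/(z₂ − z₁) = (0.0271 − -0.0694)/3.29 = 0.029.
Precision τ = 1/σ² = 1/0.02933² = 1160.

μ = -0.021, τ = 1160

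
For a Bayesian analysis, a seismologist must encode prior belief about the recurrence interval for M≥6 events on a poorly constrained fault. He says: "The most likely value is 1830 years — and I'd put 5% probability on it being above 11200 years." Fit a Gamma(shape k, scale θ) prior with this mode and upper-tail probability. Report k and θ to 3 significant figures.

k ≈ 1.69, θ ≈ 2640

Gamma(k,θ) with k>1 has mode (k−1)θ, so θ = 1830/(k−1).
Need P(X < 11200) = 0.95 with θ tied to k this way. Start at k = 2, θ = 1830: P(X<11200) ≈ 0.984.
Too high — lower k to spread out. Iterating converges to k ≈ 1.69.
Then θ = 1830/(1.69−1) ≈ 2640.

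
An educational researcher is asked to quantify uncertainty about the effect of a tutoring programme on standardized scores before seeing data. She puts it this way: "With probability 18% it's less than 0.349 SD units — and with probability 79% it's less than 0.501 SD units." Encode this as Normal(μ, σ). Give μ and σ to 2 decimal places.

μ = 0.43, σ = 0.09

The p-quantile of Normal(μ,σ) is μ + z_p·σ, with z_{0.18} = -0.9154 and z_{0.79} = 0.8064.
Eliminate σ: μ = (z₂·x₁ − z₁·x₂)/(z₂ − z₁) = (0.8064·0.349 − (-0.9154)·0.501)/1.722 = 0.43.
Then σ = (x₂ − x₁)/(z₂ − z₁) = (0.501 − 0.349)/1.722 = 0.09.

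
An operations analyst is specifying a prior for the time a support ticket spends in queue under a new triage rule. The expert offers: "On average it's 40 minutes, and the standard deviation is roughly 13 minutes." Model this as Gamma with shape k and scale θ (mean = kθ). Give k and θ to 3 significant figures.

For Gamma(k, scale θ): mean = kθ, variance = kθ², so CV = 1/√k.
CV = SD/mean = 13/40 = 0.325, hence k = 1/CV² = 9.47.
Then θ = mean/k = 40/9.47 = 4.22.

k ≈ 9.47, θ ≈ 4.22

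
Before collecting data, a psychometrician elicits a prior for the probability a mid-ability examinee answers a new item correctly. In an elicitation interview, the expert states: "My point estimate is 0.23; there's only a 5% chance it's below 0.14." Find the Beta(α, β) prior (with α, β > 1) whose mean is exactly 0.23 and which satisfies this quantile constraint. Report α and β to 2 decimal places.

α ≈ 11.64, β ≈ 38.96

With mean 0.23 fixed, write α = 0.23s, β = 0.77s where s = α+β.
Need P(θ < 0.14) = 0.05 under Beta(0.23s, 0.77s). Normal approximation: (q−m)/√(m(1−m)/s) ≈ z_{0.05} = -1.64, so s ≈ 0.23·0.77·(-1.64)²/(0.14−0.23)² = 59.2.
At s = 59.2: P(θ<0.14) ≈ 0.037. Adjusting to match 0.05 gives s ≈ 50.59.
So α = 0.23·50.59 ≈ 11.64, β = 0.77·50.59 ≈ 38.96.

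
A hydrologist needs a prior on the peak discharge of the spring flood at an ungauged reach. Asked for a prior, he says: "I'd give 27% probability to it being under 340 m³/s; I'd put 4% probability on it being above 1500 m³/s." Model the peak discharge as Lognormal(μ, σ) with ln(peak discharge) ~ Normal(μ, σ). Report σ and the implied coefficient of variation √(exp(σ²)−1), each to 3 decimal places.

If T ~ Lognormal(μ,σ) then ln T ~ Normal(μ,σ), so the p-quantile of ln T is μ + z_p·σ.
ln(340) = 5.829 and ln(1500) = 7.313; z_{0.27} = -0.6128, z_{0.96} = 1.751.
σ = (7.313 − 5.829)/(1.751 − (-0.6128)) = 0.628.
μ = 5.829 − (-0.6128)·0.628 = 6.214.
CV = √(exp(σ²)−1) = √(exp(0.3944)−1) = 0.695.

σ ≈ 0.628, CV ≈ 0.695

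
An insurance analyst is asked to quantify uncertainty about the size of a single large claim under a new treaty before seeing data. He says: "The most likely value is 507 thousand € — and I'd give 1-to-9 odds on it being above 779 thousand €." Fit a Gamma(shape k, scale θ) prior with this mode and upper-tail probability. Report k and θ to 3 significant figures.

Gamma(k,θ) with k>1 has mode (k−1)θ, so θ = 507/(k−1).
Need P(X < 779) = 0.9 with θ tied to k this way. Start at k = 2, θ = 507: P(X<779) ≈ 0.454.
Too low — raise k to concentrate. Iterating converges to k ≈ 11.1.
Then θ = 507/(11.1−1) ≈ 50.1.

k ≈ 11.1, θ ≈ 50.1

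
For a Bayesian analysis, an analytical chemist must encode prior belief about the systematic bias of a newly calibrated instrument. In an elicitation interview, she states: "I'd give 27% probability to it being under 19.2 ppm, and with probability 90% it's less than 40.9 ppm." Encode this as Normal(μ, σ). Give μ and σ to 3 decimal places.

The p-quantile of Normal(μ,σ) is μ + z_p·σ, with z_{0.27} = -0.6128 and z_{0.9} = 1.282.
Eliminate σ: μ = (z₂·x₁ − z₁·x₂)/(z₂ − z₁) = (1.282·19.2 − (-0.6128)·40.9)/1.894 = 26.220.
Then σ = (x₂ − x₁)/(z₂ − z₁) = (40.9 − 19.2)/1.894 = 11.455.

μ = 26.220, σ = 11.455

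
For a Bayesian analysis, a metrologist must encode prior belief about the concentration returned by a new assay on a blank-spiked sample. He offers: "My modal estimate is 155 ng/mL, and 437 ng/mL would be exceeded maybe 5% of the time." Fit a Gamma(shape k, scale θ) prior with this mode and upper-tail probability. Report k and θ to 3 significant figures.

k ≈ 3.49, θ ≈ 62.3

Gamma(k,θ) with k>1 has mode (k−1)θ, so θ = 155/(k−1).
Need P(X < 437) = 0.95 with θ tied to k this way. Start at k = 2, θ = 155: P(X<437) ≈ 0.772.
Too low — raise k to concentrate. Iterating converges to k ≈ 3.49.
Then θ = 155/(3.49−1) ≈ 62.3.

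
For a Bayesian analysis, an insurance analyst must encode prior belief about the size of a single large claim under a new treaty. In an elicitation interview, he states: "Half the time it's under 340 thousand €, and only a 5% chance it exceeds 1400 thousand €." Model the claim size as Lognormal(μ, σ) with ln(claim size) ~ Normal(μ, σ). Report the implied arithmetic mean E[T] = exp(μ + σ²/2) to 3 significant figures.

If T ~ Lognormal(μ,σ) then ln T ~ Normal(μ,σ), so the p-quantile of ln T is μ + z_p·σ.
ln(340) = 5.829 and ln(1400) = 7.244; z_{0.5} = 0, z_{0.95} = 1.645.
σ = (7.244 − 5.829)/(1.645 − (0)) = 0.860.
μ = 5.829 − (0)·0.860 = 5.829.
E[T] = exp(μ + σ²/2) = exp(5.829 + 0.3702) = 492 thousand €.

E[T] ≈ 492 thousand €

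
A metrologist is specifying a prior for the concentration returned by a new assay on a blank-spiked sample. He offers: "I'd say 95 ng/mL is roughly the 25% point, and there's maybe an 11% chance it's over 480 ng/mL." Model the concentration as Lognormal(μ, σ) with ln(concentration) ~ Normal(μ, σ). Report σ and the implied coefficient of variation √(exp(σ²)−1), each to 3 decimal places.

If T ~ Lognormal(μ,σ) then ln T ~ Normal(μ,σ), so the p-quantile of ln T is μ + z_p·σ.
ln(95) = 4.554 and ln(480) = 6.174; z_{0.25} = -0.6745, z_{0.89} = 1.227.
σ = (6.174 − 4.554)/(1.227 − (-0.6745)) = 0.852.
μ = 4.554 − (-0.6745)·0.852 = 5.129.
CV = √(exp(σ²)−1) = √(exp(0.7261)−1) = 1.033.

σ ≈ 0.852, CV ≈ 1.033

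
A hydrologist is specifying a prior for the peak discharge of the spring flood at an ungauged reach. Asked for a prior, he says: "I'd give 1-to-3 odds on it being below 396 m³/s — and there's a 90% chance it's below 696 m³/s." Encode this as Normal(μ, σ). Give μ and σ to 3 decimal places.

The p-quantile of Normal(μ,σ) is μ + z_p·σ, with z_{0.25} = -0.6745 and z_{0.9} = 1.282.
Eliminate σ: μ = (z₂·x₁ − z₁·x₂)/(z₂ − z₁) = (1.282·396 − (-0.6745)·696)/1.956 = 499.447.
Then σ = (x₂ − x₁)/(z₂ − z₁) = (696 − 396)/1.956 = 153.371.

μ = 499.447, σ = 153.371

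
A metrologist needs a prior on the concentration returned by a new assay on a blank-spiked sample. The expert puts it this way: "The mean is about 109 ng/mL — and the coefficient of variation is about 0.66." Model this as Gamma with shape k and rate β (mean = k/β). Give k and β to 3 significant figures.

For Gamma(k, rate β): mean = k/β, variance = k/β², so CV = 1/√k.
CV = 0.66, hence k = 1/CV² = 2.3.
Then β = k/mean = 2.3/109 = 0.0211.

k ≈ 2.3, β ≈ 0.0211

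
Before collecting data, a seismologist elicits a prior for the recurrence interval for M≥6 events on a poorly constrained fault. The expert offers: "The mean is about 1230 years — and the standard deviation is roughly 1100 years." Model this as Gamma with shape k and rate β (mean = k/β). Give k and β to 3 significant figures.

k ≈ 1.25, β ≈ 0.00102

For Gamma(k, rate β): mean = k/β, variance = k/β², so CV = 1/√k.
CV = SD/mean = 1100/1230 = 0.8943, hence k = 1/CV² = 1.25.
Then β = k/mean = 1.25/1230 = 0.00102.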